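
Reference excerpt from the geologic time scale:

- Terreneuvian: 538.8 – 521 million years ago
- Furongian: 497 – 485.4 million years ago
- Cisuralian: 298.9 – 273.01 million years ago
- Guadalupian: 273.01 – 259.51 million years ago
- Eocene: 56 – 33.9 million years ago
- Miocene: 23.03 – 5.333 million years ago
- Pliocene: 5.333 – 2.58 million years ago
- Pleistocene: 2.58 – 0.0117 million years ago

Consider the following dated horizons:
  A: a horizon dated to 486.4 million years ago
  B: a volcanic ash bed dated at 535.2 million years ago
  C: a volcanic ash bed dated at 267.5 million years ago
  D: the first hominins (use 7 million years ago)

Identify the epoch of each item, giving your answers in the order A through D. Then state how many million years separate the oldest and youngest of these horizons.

A — Furongian; B — Terreneuvian; C — Guadalupian; D — Miocene; span 528.2 million years

A: 486.4 Ma lies in 497–485.4 Ma, so Furongian.
B: 535.2 Ma lies in 538.8–521 Ma, so Terreneuvian.
C: 267.5 Ma lies in 273.01–259.51 Ma, so Guadalupian.
D: 7 Ma lies in 23.03–5.333 Ma, so Miocene.
Oldest = 535.2 Ma, youngest = 7 Ma → span 528.2 Myr.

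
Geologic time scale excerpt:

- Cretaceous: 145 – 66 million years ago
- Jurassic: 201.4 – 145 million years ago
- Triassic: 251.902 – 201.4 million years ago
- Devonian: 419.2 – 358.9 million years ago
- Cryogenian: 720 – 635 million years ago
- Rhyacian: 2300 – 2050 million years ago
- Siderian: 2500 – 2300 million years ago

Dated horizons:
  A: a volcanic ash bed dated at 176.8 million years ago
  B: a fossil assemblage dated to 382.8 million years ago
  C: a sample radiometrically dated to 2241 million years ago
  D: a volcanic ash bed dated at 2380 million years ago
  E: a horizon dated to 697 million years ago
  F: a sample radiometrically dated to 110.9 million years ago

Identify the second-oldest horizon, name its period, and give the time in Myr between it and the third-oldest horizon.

Sorted oldest-first by Ma: D (2380), C (2241), E (697), B (382.8), A (176.8), F (110.9).
The second oldest is C at 2241 Ma, which lies in 2300–2050 Ma: the Rhyacian.
The third oldest is E at 697 Ma; separation = |2241 − 697| = 1544 Myr.

C, in the Rhyacian; 1544 million years to E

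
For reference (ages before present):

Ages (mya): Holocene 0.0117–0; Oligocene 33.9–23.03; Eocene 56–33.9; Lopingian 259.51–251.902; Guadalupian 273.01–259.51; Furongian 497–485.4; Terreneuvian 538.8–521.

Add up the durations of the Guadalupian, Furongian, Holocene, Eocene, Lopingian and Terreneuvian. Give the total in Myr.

72.6197 million years

Each duration: Guadalupian = 13.5; Furongian = 11.6; Holocene = 0.0117; Eocene = 22.1; Lopingian = 7.608; Terreneuvian = 17.8.
Sum: 13.5 + 11.6 + 0.0117 + 22.1 + 7.608 + 17.8 = 72.6197 Myr.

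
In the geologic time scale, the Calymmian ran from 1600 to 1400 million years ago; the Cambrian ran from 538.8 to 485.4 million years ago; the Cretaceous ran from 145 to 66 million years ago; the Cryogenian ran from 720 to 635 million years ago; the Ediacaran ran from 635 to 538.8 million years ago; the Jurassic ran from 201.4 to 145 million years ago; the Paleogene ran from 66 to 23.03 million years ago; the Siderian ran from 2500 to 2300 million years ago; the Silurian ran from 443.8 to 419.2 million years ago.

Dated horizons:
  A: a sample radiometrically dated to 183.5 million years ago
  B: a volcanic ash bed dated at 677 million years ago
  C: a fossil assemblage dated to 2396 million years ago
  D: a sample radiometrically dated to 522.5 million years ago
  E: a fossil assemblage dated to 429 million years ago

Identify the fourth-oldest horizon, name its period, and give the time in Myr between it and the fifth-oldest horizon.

Sorted oldest-first by Ma: C (2396), B (677), D (522.5), E (429), A (183.5).
The fourth oldest is E at 429 Ma, which lies in 443.8–419.2 Ma: the Silurian.
The fifth oldest is A at 183.5 Ma; separation = |429 − 183.5| = 245.5 Myr.

E, in the Silurian; 245.5 million years to A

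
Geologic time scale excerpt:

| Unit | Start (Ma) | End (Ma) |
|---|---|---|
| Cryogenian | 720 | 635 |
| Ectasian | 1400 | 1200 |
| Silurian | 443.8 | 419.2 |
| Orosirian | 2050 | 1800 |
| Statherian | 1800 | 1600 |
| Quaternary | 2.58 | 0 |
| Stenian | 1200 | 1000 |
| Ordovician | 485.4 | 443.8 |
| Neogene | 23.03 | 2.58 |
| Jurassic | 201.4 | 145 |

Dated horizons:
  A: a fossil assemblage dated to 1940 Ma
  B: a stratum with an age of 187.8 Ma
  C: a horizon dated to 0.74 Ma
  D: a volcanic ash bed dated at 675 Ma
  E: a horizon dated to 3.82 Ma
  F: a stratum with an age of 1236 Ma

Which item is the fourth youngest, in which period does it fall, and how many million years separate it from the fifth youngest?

Smaller Ma means younger, so youngest first: C 0.74 < E 3.82 < B 187.8 < D 675 < F 1236 < A 1940.
Counting 4 along gives D (675 Ma); the excerpt puts that inside the Cryogenian, 720–635 Ma.
Next in line is F (1236 Ma), and 1236 − 675 = 561 Myr.

D, in the Cryogenian; 561 million years to F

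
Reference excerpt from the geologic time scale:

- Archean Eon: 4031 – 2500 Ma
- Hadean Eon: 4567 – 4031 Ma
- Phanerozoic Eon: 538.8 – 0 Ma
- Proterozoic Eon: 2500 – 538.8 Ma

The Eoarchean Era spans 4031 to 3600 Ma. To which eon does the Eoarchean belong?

Archean

The Eoarchean (4031–3600 Ma) lies entirely within 4031–2500 Ma, the Archean Eon.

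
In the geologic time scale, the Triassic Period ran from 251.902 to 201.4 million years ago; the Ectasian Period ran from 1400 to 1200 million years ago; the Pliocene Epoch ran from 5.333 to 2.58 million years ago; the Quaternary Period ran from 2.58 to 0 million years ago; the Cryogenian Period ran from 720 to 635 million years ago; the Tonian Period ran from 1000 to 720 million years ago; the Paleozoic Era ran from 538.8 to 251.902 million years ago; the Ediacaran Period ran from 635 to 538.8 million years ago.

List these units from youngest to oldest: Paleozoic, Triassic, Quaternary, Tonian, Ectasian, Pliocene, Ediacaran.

Sorting by start age (ascending Ma, since larger Ma = older): Quaternary start 2.58, Pliocene start 5.333, Triassic start 251.902, Paleozoic start 538.8, Ediacaran start 635, Tonian start 1000, Ectasian start 1400.

Quaternary, then Pliocene, then Triassic, then Paleozoic, then Ediacaran, then Tonian, then Ectasian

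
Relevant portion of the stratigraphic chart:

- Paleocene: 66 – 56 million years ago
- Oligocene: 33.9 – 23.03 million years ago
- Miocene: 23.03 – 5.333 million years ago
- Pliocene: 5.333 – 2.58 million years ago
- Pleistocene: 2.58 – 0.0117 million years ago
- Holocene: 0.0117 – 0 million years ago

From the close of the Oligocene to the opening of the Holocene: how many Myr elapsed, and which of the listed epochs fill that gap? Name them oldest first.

23.0183 million years; Miocene, Pliocene, Pleistocene

The Oligocene closes at 23.03 Ma and the Holocene opens at 0.0117 Ma, so the interval is 23.03 − 0.0117 = 23.0183 Myr.
An epoch fits inside if it starts at or after 23.03 Ma and ends at or before 0.0117 Ma; oldest first that gives Miocene, Pliocene, Pleistocene.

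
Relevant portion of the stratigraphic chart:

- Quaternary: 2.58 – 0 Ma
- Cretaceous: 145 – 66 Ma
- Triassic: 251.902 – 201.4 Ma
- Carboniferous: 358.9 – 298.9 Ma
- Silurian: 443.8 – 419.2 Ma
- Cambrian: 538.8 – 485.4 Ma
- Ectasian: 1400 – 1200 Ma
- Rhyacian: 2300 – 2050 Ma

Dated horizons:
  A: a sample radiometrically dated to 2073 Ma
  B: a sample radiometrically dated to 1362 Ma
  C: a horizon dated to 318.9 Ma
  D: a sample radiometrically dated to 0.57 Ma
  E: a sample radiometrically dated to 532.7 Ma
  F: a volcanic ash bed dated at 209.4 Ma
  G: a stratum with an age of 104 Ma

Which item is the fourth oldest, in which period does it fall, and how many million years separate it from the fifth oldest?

Larger Ma means older, so oldest first: A 2073 > B 1362 > E 532.7 > C 318.9 > F 209.4 > G 104 > D 0.57.
Counting 4 along gives C (318.9 Ma); the excerpt puts that inside the Carboniferous, 358.9–298.9 Ma.
Next in line is F (209.4 Ma), and 318.9 − 209.4 = 109.5 Myr.

C, in the Carboniferous; 109.5 million years to F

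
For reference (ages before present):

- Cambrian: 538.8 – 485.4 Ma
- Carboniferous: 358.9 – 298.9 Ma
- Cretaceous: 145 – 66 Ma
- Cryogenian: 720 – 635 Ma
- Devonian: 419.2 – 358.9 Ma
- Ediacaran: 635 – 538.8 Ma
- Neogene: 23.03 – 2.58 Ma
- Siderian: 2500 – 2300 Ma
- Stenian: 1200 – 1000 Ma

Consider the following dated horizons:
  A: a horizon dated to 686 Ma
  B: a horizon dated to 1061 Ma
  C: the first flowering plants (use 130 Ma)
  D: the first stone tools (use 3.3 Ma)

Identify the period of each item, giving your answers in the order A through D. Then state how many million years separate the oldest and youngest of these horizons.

A: 686 Ma lies in 720–635 Ma, so Cryogenian.
B: 1061 Ma lies in 1200–1000 Ma, so Stenian.
C: 130 Ma lies in 145–66 Ma, so Cretaceous.
D: 3.3 Ma lies in 23.03–2.58 Ma, so Neogene.
Oldest = 1061 Ma, youngest = 3.3 Ma → span 1057.7 Myr.

A — Cryogenian; B — Stenian; C — Cretaceous; D — Neogene; span 1057.7 million years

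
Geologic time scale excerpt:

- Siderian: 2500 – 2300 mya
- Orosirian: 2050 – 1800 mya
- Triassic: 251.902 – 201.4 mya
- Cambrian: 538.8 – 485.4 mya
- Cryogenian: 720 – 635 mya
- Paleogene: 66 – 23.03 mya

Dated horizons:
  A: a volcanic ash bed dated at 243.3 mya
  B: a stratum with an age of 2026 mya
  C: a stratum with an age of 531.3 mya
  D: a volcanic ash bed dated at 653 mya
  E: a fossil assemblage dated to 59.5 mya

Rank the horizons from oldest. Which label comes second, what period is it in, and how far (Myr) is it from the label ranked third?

Larger Ma means older, so oldest first: B 2026 > D 653 > C 531.3 > A 243.3 > E 59.5.
Counting 2 along gives D (653 Ma); the excerpt puts that inside the Cryogenian, 720–635 Ma.
Next in line is C (531.3 Ma), and 653 − 531.3 = 121.7 Myr.

D, in the Cryogenian; 121.7 million years to C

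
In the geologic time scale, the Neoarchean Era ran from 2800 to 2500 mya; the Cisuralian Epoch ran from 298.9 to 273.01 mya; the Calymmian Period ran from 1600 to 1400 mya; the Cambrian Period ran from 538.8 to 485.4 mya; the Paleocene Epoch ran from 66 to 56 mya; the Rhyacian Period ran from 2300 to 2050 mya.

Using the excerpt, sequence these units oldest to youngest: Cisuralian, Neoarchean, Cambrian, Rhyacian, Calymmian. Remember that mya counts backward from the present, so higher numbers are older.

Sorting by start age (descending Ma, since larger Ma = older): Neoarchean began 2800, Rhyacian began 2300, Calymmian began 1600, Cambrian began 538.8, Cisuralian began 298.9.

Neoarchean, Rhyacian, Calymmian, Cambrian, Cisuralian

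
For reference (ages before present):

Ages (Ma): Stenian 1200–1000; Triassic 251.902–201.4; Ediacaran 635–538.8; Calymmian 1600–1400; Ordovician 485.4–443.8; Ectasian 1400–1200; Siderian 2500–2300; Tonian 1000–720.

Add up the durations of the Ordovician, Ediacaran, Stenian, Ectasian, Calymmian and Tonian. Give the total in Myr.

Duration is start − end for each: (485.4 − 443.8) + (635 − 538.8) + (1200 − 1000) + (1400 − 1200) + (1600 − 1400) + (1000 − 720).
That is 41.6 + 96.2 + 200 + 200 + 200 + 280, which totals 1017.8 million years.

1017.8 million years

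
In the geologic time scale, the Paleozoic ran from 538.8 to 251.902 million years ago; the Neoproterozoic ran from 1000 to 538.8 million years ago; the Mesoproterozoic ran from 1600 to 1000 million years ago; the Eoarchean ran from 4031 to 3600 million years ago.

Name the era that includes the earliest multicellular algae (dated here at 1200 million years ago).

Mesoproterozoic

1200 Ma lies between 1600 and 1000 Ma, so it falls in the Mesoproterozoic.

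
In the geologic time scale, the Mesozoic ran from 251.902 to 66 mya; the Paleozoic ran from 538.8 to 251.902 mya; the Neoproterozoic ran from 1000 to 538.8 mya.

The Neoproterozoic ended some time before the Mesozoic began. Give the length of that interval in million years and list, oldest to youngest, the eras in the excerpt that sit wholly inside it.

286.898 million years; Paleozoic

The Neoproterozoic closes at 538.8 Ma and the Mesozoic opens at 251.902 Ma, so the interval is 538.8 − 251.902 = 286.898 Myr.
An era fits inside if it starts at or after 538.8 Ma and ends at or before 251.902 Ma; oldest first that gives Paleozoic.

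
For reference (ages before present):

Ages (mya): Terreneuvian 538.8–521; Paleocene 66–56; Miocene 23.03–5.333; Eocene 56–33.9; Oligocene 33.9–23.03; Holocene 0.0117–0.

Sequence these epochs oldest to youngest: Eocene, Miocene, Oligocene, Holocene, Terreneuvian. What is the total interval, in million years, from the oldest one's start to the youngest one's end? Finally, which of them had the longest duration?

Start ages (Ma): Terreneuvian 538.8, Eocene 56, Oligocene 33.9, Miocene 23.03, Holocene 0.0117.
Ordered oldest to youngest: Terreneuvian, Eocene, Oligocene, Miocene, Holocene.
Span = 538.8 − 0 = 538.8 Myr.
Durations: Miocene 17.697, Holocene 0.0117, Oligocene 10.87, Eocene 22.1, Terreneuvian 17.8 → longest is Eocene (22.1 Myr).

Terreneuvian → Eocene → Oligocene → Miocene → Holocene; total span 538.8 Myr; longest is Eocene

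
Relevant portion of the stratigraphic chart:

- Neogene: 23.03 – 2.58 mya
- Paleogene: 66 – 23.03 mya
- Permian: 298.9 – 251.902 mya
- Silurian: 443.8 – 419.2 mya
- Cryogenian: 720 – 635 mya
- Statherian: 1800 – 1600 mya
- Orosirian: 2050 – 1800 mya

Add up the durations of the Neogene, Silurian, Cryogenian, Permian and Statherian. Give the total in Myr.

Duration is start − end for each: (23.03 − 2.58) + (443.8 − 419.2) + (720 − 635) + (298.9 − 251.902) + (1800 − 1600).
That is 20.45 + 24.6 + 85 + 46.998 + 200, which totals 377.048 million years.

377.048 million years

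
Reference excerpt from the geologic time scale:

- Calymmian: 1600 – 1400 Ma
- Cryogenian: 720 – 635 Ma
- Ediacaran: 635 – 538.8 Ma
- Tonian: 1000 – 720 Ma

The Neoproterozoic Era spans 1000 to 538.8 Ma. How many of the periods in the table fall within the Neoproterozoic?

3

Periods inside 1000–538.8 Ma: Tonian, Cryogenian, Ediacaran — 3 in total.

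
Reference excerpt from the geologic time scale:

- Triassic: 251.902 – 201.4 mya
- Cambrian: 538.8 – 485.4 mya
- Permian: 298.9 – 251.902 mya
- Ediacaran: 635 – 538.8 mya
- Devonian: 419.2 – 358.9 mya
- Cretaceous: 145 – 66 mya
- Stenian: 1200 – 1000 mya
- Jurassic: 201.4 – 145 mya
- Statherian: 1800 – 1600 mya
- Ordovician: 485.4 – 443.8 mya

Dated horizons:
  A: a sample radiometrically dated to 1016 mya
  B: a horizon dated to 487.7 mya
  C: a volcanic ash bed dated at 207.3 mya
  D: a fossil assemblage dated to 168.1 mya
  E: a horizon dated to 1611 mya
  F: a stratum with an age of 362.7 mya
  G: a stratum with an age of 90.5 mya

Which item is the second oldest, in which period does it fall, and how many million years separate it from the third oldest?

Larger Ma means older, so oldest first: E 1611 > A 1016 > B 487.7 > F 362.7 > C 207.3 > D 168.1 > G 90.5.
Counting 2 along gives A (1016 Ma); the excerpt puts that inside the Stenian, 1200–1000 Ma.
Next in line is B (487.7 Ma), and 1016 − 487.7 = 528.3 Myr.

A, in the Stenian; 528.3 million years to B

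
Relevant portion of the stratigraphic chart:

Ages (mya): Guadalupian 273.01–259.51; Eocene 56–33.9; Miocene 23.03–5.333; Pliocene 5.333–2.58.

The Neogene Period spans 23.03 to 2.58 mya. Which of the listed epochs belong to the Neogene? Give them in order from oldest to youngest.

Epochs with both bounds inside 23.03–2.58 Ma: Miocene (23.03–5.333), Pliocene (5.333–2.58).

Miocene, Pliocene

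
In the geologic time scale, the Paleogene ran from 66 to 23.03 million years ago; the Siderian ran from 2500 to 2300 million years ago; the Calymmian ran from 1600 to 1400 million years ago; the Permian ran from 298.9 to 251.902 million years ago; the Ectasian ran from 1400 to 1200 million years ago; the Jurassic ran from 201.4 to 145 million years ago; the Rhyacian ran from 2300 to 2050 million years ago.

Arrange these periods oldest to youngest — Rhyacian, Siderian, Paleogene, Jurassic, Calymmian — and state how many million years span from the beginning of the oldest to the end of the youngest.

Siderian, Rhyacian, Calymmian, Jurassic, Paleogene; total span 2476.97 Myr

From the excerpt: Rhyacian 2300–2050; Siderian 2500–2300; Paleogene 66–23.03; Jurassic 201.4–145; Calymmian 1600–1400 (Ma).
Larger Ma is earlier, so the oldest is Siderian and the youngest is Paleogene; oldest to youngest: Siderian, Rhyacian, Calymmian, Jurassic, Paleogene.
Oldest start 2500 minus youngest end 23.03 gives 2476.97 Myr overall.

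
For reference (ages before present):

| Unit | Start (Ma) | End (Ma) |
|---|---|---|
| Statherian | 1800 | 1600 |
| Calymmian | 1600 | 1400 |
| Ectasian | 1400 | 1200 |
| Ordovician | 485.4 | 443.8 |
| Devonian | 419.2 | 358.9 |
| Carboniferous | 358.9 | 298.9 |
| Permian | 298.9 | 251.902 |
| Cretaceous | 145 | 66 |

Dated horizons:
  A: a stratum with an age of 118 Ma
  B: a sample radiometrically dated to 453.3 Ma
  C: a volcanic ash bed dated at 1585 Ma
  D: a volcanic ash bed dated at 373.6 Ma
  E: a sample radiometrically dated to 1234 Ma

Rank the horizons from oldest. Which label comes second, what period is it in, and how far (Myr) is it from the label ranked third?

Larger Ma means older, so oldest first: C 1585 > E 1234 > B 453.3 > D 373.6 > A 118.
Counting 2 along gives E (1234 Ma); the excerpt puts that inside the Ectasian, 1400–1200 Ma.
Next in line is B (453.3 Ma), and 1234 − 453.3 = 780.7 Myr.

E, in the Ectasian; 780.7 million years to B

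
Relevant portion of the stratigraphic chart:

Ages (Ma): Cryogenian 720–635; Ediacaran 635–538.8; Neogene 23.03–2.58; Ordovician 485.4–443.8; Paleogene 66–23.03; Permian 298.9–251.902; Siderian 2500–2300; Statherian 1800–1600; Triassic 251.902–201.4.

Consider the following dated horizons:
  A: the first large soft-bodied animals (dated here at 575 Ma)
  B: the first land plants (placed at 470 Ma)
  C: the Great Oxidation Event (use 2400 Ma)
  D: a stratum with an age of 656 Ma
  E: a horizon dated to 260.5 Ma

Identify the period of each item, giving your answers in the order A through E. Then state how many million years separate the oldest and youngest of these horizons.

A — Ediacaran; B — Ordovician; C — Siderian; D — Cryogenian; E — Permian; span 2139.5 million years

A: 575 Ma lies in 635–538.8 Ma, so Ediacaran.
B: 470 Ma lies in 485.4–443.8 Ma, so Ordovician.
C: 2400 Ma lies in 2500–2300 Ma, so Siderian.
D: 656 Ma lies in 720–635 Ma, so Cryogenian.
E: 260.5 Ma lies in 298.9–251.902 Ma, so Permian.
Oldest = 2400 Ma, youngest = 260.5 Ma → span 2139.5 Myr.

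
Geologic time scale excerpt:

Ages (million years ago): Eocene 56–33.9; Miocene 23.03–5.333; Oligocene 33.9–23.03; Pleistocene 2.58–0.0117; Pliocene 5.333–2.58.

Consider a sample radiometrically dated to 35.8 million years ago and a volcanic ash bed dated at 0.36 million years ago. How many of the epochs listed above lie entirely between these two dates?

The older date is 35.8 Ma and the younger is 0.36 Ma.
Epochs with start < 35.8 and end > 0.36 Ma: Oligocene (33.9–23.03), Miocene (23.03–5.333), Pliocene (5.333–2.58).
That is 3 complete epochs.

3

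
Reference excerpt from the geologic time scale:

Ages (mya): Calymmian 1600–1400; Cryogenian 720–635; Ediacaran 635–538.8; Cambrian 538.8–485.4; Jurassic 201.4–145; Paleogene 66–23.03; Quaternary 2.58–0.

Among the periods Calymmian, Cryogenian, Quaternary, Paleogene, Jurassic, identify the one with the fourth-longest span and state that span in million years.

Start − end for each: Calymmian 1600 − 1400 = 200; Cryogenian 720 − 635 = 85; Quaternary 2.58 − 0 = 2.58; Paleogene 66 − 23.03 = 42.97; Jurassic 201.4 − 145 = 56.4.
Ranking these from longest: Calymmian > Cryogenian > Jurassic > Paleogene > Quaternary.
Position 4 in that ranking is Paleogene, which lasted 42.97 Myr.

Paleogene, 42.97 million years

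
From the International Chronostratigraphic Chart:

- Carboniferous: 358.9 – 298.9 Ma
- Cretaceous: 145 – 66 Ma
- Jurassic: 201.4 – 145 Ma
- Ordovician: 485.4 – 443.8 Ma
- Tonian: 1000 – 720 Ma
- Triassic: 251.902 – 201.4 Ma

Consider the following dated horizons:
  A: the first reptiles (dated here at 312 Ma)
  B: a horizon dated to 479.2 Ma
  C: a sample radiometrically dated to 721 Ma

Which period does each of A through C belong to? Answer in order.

A — Carboniferous; B — Ordovician; C — Tonian

Match each age against the start–end ranges in the excerpt: A = 312 Ma → Carboniferous (358.9–298.9); B = 479.2 Ma → Ordovician (485.4–443.8); C = 721 Ma → Tonian (1000–720).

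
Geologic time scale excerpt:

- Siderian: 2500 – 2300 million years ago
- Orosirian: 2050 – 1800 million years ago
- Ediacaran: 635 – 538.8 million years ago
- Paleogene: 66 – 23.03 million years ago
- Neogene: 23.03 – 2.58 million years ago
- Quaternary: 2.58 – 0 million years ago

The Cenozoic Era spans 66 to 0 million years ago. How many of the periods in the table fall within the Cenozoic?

Periods inside 66–0 Ma: Paleogene, Neogene, Quaternary — 3 in total.

3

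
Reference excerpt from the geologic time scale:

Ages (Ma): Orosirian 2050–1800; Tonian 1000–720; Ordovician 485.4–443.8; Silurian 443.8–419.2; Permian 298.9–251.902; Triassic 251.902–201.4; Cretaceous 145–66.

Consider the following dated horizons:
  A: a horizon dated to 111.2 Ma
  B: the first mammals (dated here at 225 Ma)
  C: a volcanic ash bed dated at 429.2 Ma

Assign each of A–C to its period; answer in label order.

Match each age against the start–end ranges in the excerpt: A = 111.2 Ma → Cretaceous (145–66); B = 225 Ma → Triassic (251.902–201.4); C = 429.2 Ma → Silurian (443.8–419.2).

A — Cretaceous; B — Triassic; C — Silurian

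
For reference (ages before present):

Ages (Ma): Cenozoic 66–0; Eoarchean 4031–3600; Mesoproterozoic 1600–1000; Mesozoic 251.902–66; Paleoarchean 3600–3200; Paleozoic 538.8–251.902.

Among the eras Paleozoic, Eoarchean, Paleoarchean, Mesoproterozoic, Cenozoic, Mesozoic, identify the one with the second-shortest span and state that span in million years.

Durations: Paleozoic 286.898; Eoarchean 431; Paleoarchean 400; Mesoproterozoic 600; Cenozoic 66; Mesozoic 185.902 Myr.
Sorted shortest-first: Cenozoic (66), Mesozoic (185.902), Paleozoic (286.898), Paleoarchean (400), Eoarchean (431), Mesoproterozoic (600).
The second shortest is Mesozoic at 185.902 Myr.

Mesozoic, 185.902 million years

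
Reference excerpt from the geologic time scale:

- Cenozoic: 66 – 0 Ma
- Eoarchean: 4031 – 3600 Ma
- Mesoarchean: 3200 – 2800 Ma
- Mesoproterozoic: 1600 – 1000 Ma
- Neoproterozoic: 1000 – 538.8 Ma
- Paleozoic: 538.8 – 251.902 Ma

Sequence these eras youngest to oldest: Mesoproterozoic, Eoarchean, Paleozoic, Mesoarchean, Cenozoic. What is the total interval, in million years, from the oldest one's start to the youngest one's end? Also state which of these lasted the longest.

From the excerpt: Mesoproterozoic 1600–1000; Eoarchean 4031–3600; Paleozoic 538.8–251.902; Mesoarchean 3200–2800; Cenozoic 66–0 (Ma).
Larger Ma is earlier, so the oldest is Eoarchean and the youngest is Cenozoic; youngest to oldest: Cenozoic, Paleozoic, Mesoproterozoic, Mesoarchean, Eoarchean.
Oldest start 4031 minus youngest end 0 gives 4031 Myr overall.
Individual lengths (start − end): Eoarchean 431; Mesoproterozoic 600; Cenozoic 66; Paleozoic 286.898; Mesoarchean 400. The largest is Mesoproterozoic at 600 Myr.

Cenozoic → Paleozoic → Mesoproterozoic → Mesoarchean → Eoarchean; total span 4031 Myr; longest is Mesoproterozoic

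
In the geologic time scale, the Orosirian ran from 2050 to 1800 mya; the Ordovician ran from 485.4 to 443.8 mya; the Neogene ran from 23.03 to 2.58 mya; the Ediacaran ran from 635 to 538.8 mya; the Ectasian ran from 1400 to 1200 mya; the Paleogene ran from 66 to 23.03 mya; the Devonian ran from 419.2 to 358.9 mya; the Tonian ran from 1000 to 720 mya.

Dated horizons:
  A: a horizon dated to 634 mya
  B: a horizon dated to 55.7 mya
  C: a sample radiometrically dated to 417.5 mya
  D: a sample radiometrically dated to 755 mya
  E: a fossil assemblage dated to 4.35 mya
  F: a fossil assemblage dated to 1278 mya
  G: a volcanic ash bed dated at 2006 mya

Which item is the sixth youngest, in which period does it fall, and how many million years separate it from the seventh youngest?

Sorted youngest-first by Ma: E (4.35), B (55.7), C (417.5), A (634), D (755), F (1278), G (2006).
The sixth youngest is F at 1278 Ma, which lies in 1400–1200 Ma: the Ectasian.
The seventh youngest is G at 2006 Ma; separation = |1278 − 2006| = 728 Myr.

F, in the Ectasian; 728 million years to G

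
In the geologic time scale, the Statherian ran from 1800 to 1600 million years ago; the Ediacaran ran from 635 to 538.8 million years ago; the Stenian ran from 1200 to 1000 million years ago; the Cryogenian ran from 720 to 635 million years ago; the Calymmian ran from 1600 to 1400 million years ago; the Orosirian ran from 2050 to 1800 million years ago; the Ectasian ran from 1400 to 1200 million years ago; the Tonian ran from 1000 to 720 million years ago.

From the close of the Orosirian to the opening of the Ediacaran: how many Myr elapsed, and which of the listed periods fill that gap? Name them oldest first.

The Orosirian closes at 1800 Ma and the Ediacaran opens at 635 Ma, so the interval is 1800 − 635 = 1165 Myr.
A period fits inside if it starts at or after 1800 Ma and ends at or before 635 Ma; oldest first that gives Statherian, Calymmian, Ectasian, Stenian, Tonian, Cryogenian.

1165 million years; Statherian, Calymmian, Ectasian, Stenian, Tonian, Cryogenian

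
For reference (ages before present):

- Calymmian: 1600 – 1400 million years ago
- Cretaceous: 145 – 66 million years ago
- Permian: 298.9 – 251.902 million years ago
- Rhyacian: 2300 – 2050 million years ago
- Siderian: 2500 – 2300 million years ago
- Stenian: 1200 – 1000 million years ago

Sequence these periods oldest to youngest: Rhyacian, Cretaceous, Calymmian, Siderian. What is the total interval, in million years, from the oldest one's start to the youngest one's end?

Start ages (Ma): Siderian 2500, Rhyacian 2300, Calymmian 1600, Cretaceous 145.
Ordered oldest to youngest: Siderian, Rhyacian, Calymmian, Cretaceous.
Span = 2500 − 66 = 2434 Myr.

Siderian, Rhyacian, Calymmian, Cretaceous; total span 2434 Myr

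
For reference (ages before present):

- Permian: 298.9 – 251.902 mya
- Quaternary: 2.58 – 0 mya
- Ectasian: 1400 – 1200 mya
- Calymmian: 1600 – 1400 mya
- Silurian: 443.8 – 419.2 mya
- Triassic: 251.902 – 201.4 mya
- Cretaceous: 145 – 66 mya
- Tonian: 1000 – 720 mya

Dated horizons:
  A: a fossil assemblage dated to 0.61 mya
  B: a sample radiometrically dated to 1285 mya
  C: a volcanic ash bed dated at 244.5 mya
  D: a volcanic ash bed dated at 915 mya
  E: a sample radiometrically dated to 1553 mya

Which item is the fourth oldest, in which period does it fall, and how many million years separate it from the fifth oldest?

C, in the Triassic; 243.89 million years to A

Larger Ma means older, so oldest first: E 1553 > B 1285 > D 915 > C 244.5 > A 0.61.
Counting 4 along gives C (244.5 Ma); the excerpt puts that inside the Triassic, 251.902–201.4 Ma.
Next in line is A (0.61 Ma), and 244.5 − 0.61 = 243.89 Myr.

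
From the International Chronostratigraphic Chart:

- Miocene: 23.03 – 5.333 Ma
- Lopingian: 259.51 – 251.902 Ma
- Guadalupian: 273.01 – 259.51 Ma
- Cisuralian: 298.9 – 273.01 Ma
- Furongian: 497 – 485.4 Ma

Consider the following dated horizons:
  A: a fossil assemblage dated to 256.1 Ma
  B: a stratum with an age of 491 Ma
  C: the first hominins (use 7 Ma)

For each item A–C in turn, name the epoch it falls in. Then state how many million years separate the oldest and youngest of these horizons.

A — Lopingian; B — Furongian; C — Miocene; span 484 million years

Match each age against the start–end ranges in the excerpt: A = 256.1 Ma → Lopingian (259.51–251.902); B = 491 Ma → Furongian (497–485.4); C = 7 Ma → Miocene (23.03–5.333).
The largest age is 491 Ma and the smallest is 7 Ma; their difference is 484 Myr.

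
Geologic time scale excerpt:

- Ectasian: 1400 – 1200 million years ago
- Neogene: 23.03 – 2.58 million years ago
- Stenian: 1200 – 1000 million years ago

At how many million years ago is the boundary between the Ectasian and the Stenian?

The Ectasian ends and the Stenian begins at 1200 million years ago.

1200 million years ago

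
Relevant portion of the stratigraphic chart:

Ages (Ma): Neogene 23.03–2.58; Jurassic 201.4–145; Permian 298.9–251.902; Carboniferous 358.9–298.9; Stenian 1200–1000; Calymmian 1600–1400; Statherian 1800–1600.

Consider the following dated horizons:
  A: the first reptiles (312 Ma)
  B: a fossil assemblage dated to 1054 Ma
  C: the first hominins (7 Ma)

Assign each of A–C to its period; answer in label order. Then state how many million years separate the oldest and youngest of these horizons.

Match each age against the start–end ranges in the excerpt: A = 312 Ma → Carboniferous (358.9–298.9); B = 1054 Ma → Stenian (1200–1000); C = 7 Ma → Neogene (23.03–2.58).
The largest age is 1054 Ma and the smallest is 7 Ma; their difference is 1047 Myr.

A — Carboniferous; B — Stenian; C — Neogene; span 1047 million years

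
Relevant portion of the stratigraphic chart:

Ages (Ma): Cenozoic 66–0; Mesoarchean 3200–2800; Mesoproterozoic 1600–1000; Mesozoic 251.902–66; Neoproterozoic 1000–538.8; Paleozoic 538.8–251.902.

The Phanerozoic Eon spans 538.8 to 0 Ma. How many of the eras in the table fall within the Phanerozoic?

Eras inside 538.8–0 Ma: Paleozoic, Mesozoic, Cenozoic — 3 in total.

3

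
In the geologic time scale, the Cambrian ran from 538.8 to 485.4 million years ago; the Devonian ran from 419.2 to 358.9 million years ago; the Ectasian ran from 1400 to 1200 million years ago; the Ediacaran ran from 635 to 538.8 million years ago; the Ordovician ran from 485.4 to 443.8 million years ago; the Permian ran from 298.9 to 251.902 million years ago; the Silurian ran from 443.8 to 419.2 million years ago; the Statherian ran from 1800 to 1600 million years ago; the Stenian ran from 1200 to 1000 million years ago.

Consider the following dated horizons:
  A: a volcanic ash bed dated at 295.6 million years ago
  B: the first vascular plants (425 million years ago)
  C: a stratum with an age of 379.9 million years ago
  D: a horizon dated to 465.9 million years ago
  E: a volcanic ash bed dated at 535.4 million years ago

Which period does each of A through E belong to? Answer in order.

Match each age against the start–end ranges in the excerpt: A = 295.6 Ma → Permian (298.9–251.902); B = 425 Ma → Silurian (443.8–419.2); C = 379.9 Ma → Devonian (419.2–358.9); D = 465.9 Ma → Ordovician (485.4–443.8); E = 535.4 Ma → Cambrian (538.8–485.4).

A — Permian; B — Silurian; C — Devonian; D — Ordovician; E — Cambrian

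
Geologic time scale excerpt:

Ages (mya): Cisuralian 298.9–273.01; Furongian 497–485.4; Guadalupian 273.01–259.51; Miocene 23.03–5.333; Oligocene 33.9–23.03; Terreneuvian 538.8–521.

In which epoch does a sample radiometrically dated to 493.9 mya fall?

493.9 Ma lies between 497 and 485.4 Ma, so it falls in the Furongian.

Furongian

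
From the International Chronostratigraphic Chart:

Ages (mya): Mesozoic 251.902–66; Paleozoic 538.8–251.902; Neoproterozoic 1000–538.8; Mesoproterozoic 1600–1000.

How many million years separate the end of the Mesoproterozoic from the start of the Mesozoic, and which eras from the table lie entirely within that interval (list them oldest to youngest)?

748.098 million years; Neoproterozoic, Paleozoic

End of Mesoproterozoic = 1000 Ma; start of Mesozoic = 251.902 Ma.
Gap = 1000 − 251.902 = 748.098 Myr.
Eras wholly inside 1000–251.902 Ma: Neoproterozoic (1000–538.8), Paleozoic (538.8–251.902).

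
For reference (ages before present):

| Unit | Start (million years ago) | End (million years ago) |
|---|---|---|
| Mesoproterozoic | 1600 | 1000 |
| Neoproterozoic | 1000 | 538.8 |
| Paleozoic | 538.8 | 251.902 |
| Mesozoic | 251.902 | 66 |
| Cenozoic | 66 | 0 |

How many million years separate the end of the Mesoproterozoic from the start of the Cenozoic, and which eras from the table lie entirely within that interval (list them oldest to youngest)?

934 million years; Neoproterozoic, Paleozoic, Mesozoic

The Mesoproterozoic closes at 1000 Ma and the Cenozoic opens at 66 Ma, so the interval is 1000 − 66 = 934 Myr.
An era fits inside if it starts at or after 1000 Ma and ends at or before 66 Ma; oldest first that gives Neoproterozoic, Paleozoic, Mesozoic.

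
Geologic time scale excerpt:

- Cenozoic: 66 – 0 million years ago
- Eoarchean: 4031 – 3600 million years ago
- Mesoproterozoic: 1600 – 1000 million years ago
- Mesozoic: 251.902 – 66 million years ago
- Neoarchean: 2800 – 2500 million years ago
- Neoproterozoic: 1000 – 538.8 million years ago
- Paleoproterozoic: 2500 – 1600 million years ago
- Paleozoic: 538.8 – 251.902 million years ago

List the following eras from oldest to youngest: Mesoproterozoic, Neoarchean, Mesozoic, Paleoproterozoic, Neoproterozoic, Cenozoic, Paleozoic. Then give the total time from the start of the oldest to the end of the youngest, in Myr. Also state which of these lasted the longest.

From the excerpt: Mesoproterozoic 1600–1000; Neoarchean 2800–2500; Mesozoic 251.902–66; Paleoproterozoic 2500–1600; Neoproterozoic 1000–538.8; Cenozoic 66–0; Paleozoic 538.8–251.902 (Ma).
Larger Ma is earlier, so the oldest is Neoarchean and the youngest is Cenozoic; oldest to youngest: Neoarchean, Paleoproterozoic, Mesoproterozoic, Neoproterozoic, Paleozoic, Mesozoic, Cenozoic.
Oldest start 2800 minus youngest end 0 gives 2800 Myr overall.
Individual lengths (start − end): Cenozoic 66; Neoarchean 300; Paleozoic 286.898; Paleoproterozoic 900; Mesozoic 185.902; Neoproterozoic 461.2; Mesoproterozoic 600. The largest is Paleoproterozoic at 900 Myr.

Neoarchean, Paleoproterozoic, Mesoproterozoic, Neoproterozoic, Paleozoic, Mesozoic, Cenozoic; total span 2800 Myr; longest is Paleoproterozoic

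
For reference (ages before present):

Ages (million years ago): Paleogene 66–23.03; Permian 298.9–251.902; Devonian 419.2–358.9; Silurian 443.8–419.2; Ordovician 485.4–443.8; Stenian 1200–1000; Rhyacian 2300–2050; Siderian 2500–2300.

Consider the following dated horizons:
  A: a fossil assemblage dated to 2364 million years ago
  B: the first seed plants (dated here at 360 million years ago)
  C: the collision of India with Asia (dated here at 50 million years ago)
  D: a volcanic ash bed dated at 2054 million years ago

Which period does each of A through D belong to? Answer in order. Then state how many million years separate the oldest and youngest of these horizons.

Match each age against the start–end ranges in the excerpt: A = 2364 Ma → Siderian (2500–2300); B = 360 Ma → Devonian (419.2–358.9); C = 50 Ma → Paleogene (66–23.03); D = 2054 Ma → Rhyacian (2300–2050).
The largest age is 2364 Ma and the smallest is 50 Ma; their difference is 2314 Myr.

A — Siderian; B — Devonian; C — Paleogene; D — Rhyacian; span 2314 million years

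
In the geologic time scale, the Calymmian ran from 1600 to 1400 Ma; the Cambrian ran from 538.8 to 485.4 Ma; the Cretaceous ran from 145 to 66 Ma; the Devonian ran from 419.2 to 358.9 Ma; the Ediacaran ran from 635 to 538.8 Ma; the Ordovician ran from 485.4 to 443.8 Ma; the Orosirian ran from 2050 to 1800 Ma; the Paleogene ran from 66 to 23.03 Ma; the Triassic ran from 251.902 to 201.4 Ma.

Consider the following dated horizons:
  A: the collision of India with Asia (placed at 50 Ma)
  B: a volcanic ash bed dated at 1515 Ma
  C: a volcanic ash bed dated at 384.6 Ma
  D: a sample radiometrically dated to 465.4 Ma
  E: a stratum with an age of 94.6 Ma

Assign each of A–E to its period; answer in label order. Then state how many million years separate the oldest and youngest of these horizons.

A — Paleogene; B — Calymmian; C — Devonian; D — Ordovician; E — Cretaceous; span 1465 million years

Match each age against the start–end ranges in the excerpt: A = 50 Ma → Paleogene (66–23.03); B = 1515 Ma → Calymmian (1600–1400); C = 384.6 Ma → Devonian (419.2–358.9); D = 465.4 Ma → Ordovician (485.4–443.8); E = 94.6 Ma → Cretaceous (145–66).
The largest age is 1515 Ma and the smallest is 50 Ma; their difference is 1465 Myr.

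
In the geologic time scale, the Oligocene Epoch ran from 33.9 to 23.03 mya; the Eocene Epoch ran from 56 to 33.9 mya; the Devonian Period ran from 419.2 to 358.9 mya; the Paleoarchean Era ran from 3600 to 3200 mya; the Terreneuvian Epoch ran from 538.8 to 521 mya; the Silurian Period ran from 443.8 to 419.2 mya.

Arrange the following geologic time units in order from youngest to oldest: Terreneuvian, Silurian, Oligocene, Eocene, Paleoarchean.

Sorting by start age (ascending Ma, since larger Ma = older): Oligocene start 33.9, Eocene start 56, Silurian start 443.8, Terreneuvian start 538.8, Paleoarchean start 3600.

Oligocene, then Eocene, then Silurian, then Terreneuvian, then Paleoarchean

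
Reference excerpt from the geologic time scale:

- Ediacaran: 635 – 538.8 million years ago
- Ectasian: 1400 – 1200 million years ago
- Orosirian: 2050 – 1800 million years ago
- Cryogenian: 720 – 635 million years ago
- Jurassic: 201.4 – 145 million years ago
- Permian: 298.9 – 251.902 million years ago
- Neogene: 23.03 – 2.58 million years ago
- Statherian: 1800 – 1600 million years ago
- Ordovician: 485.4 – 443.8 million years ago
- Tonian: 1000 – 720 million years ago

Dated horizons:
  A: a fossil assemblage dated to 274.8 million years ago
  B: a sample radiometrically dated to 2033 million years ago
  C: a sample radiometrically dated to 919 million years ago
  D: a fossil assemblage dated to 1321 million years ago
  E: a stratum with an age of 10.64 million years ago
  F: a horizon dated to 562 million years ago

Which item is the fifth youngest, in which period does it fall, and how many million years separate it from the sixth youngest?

Smaller Ma means younger, so youngest first: E 10.64 < A 274.8 < F 562 < C 919 < D 1321 < B 2033.
Counting 5 along gives D (1321 Ma); the excerpt puts that inside the Ectasian, 1400–1200 Ma.
Next in line is B (2033 Ma), and 2033 − 1321 = 712 Myr.

D, in the Ectasian; 712 million years to B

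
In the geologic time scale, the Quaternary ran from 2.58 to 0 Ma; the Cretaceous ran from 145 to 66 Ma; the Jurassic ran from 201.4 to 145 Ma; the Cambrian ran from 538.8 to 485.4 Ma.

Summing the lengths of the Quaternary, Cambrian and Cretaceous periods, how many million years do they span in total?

Each duration: Quaternary = 2.58; Cambrian = 53.4; Cretaceous = 79.
Sum: 2.58 + 53.4 + 79 = 134.98 Myr.

134.98 million years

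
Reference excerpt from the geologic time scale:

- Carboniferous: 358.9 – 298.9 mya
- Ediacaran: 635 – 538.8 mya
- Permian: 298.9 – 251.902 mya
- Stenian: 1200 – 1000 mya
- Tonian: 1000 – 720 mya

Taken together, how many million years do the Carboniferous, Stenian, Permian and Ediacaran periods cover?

Duration is start − end for each: (358.9 − 298.9) + (1200 − 1000) + (298.9 − 251.902) + (635 − 538.8).
That is 60 + 200 + 46.998 + 96.2, which totals 403.198 million years.

403.198 million years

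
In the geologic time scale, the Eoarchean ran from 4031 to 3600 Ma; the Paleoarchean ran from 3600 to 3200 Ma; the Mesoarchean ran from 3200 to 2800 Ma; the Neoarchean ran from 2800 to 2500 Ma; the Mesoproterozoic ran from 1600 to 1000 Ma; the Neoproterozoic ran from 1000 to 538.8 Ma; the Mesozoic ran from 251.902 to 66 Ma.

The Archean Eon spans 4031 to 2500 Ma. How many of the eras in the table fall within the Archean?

4

Eras inside 4031–2500 Ma: Eoarchean, Paleoarchean, Mesoarchean, Neoarchean — 4 in total.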